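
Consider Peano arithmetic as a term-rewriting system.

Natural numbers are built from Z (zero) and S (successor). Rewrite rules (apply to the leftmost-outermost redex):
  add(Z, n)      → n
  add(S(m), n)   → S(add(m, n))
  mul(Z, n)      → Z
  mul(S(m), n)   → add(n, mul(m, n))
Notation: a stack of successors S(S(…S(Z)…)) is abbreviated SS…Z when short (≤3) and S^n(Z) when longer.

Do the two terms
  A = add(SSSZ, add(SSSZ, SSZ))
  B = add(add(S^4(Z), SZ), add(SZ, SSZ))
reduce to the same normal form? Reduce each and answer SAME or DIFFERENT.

Answer: SAME — A ⇓ S^8(Z), B ⇓ S^8(Z)

Working:
Term A:
  start: add(SSSZ, add(SSSZ, SSZ))
  →1  S(add(SSZ, add(SSSZ, SSZ)))
  →2  S(S(add(SZ, add(SSSZ, SSZ))))
  →3  S(S(S(add(Z, add(SSSZ, SSZ)))))
  →4  S(S(S(add(SSSZ, SSZ))))
  →5  S(S(S(S(add(SSZ, SSZ)))))
  →6  S(S(S(S(S(add(SZ, SSZ))))))
  →7  S(S(S(S(S(S(add(Z, SSZ)))))))
  →8  S^8(Z)

Term B:
  start: add(add(S^4(Z), SZ), add(SZ, SSZ))
  →1  add(S(add(SSSZ, SZ)), add(SZ, SSZ))
  →2  S(add(add(SSSZ, SZ), add(SZ, SSZ)))
  →3  S(add(S(add(SSZ, SZ)), add(SZ, SSZ)))
  →4  S(S(add(add(SSZ, SZ), add(SZ, SSZ))))
  →5  S(S(add(S(add(SZ, SZ)), add(SZ, SSZ))))
  →6  S(S(S(add(add(SZ, SZ), add(SZ, SSZ)))))
  →7  S(S(S(add(S(add(Z, SZ)), add(SZ, SSZ)))))
  →8  S(S(S(S(add(add(Z, SZ), add(SZ, SSZ))))))
  →9  S(S(S(S(add(SZ, add(SZ, SSZ))))))
  →10  S(S(S(S(S(add(Z, add(SZ, SSZ)))))))
  →11  S(S(S(S(S(add(SZ, SSZ))))))
  →12  S(S(S(S(S(S(add(Z, SSZ)))))))
  →13  S^8(Z)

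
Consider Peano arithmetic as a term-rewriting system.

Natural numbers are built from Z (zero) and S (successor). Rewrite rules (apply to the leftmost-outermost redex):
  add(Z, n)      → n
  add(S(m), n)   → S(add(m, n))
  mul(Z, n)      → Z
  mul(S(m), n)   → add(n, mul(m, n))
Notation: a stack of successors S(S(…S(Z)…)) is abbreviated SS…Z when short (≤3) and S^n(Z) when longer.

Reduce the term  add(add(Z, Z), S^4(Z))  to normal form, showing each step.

  start: add(add(Z, Z), S^4(Z))
  [1] add(Z, S^4(Z))
  [2] S^4(Z)

Answer: normal form = S^4(Z)  (in 2 steps)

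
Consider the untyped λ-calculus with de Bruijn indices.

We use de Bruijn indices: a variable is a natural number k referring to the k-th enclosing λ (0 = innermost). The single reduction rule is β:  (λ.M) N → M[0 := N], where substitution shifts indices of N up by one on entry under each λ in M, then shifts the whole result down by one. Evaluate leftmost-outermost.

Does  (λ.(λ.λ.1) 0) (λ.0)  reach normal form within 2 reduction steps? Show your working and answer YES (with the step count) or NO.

Answer: YES — reaches normal form λ.λ.0 in 2 ≤ 2 steps

Reduction:
  start: (λ.(λ.λ.1) 0) (λ.0)
  step 1: (λ.λ.1) (λ.0)
  step 2: λ.λ.0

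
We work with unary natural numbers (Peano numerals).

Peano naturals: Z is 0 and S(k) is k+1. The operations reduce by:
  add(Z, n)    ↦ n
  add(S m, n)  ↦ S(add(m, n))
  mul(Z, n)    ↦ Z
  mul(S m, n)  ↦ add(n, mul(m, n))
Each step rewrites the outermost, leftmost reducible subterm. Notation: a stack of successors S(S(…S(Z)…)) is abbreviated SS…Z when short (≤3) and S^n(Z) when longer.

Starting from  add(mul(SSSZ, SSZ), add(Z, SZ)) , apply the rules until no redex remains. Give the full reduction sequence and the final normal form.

  start: add(mul(SSSZ, SSZ), add(Z, SZ))
  step 1: add(add(SSZ, mul(SSZ, SSZ)), add(Z, SZ))
  step 2: add(S(add(SZ, mul(SSZ, SSZ))), add(Z, SZ))
  step 3: S(add(add(SZ, mul(SSZ, SSZ)), add(Z, SZ)))
  step 4: S(add(S(add(Z, mul(SSZ, SSZ))), add(Z, SZ)))
  step 5: S(S(add(add(Z, mul(SSZ, SSZ)), add(Z, SZ))))
  step 6: S(S(add(mul(SSZ, SSZ), add(Z, SZ))))
  step 7: S(S(add(add(SSZ, mul(SZ, SSZ)), add(Z, SZ))))
  step 8: S(S(add(S(add(SZ, mul(SZ, SSZ))), add(Z, SZ))))
  step 9: S(S(S(add(add(SZ, mul(SZ, SSZ)), add(Z, SZ)))))
  step 10: S(S(S(add(S(add(Z, mul(SZ, SSZ))), add(Z, SZ)))))
  step 11: S(S(S(S(add(add(Z, mul(SZ, SSZ)), add(Z, SZ))))))
  step 12: S(S(S(S(add(mul(SZ, SSZ), add(Z, SZ))))))
  step 13: S(S(S(S(add(add(SSZ, mul(Z, SSZ)), add(Z, SZ))))))
  step 14: S(S(S(S(add(S(add(SZ, mul(Z, SSZ))), add(Z, SZ))))))
  step 15: S(S(S(S(S(add(add(SZ, mul(Z, SSZ)), add(Z, SZ)))))))
  step 16: S(S(S(S(S(add(S(add(Z, mul(Z, SSZ))), add(Z, SZ)))))))
  step 17: S(S(S(S(S(S(add(add(Z, mul(Z, SSZ)), add(Z, SZ))))))))
  step 18: S(S(S(S(S(S(add(mul(Z, SSZ), add(Z, SZ))))))))
  step 19: S(S(S(S(S(S(add(Z, add(Z, SZ))))))))
  step 20: S(S(S(S(S(S(add(Z, SZ)))))))
  step 21: S^7(Z)

Answer: normal form = S^7(Z)  (in 21 steps)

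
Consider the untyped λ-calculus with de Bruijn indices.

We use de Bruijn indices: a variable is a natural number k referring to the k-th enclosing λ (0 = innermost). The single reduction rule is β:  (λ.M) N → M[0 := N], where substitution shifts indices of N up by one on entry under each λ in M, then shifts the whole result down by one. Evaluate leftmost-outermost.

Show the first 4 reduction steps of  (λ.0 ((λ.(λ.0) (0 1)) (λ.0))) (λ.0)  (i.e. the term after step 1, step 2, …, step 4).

  start: (λ.0 ((λ.(λ.0) (0 1)) (λ.0))) (λ.0)
  →1  (λ.0) ((λ.(λ.0) (0 (λ.0))) (λ.0))
  →2  (λ.(λ.0) (0 (λ.0))) (λ.0)
  →3  (λ.0) ((λ.0) (λ.0))
  →4  (λ.0) (λ.0)

Answer: after 4 steps: (λ.0) (λ.0)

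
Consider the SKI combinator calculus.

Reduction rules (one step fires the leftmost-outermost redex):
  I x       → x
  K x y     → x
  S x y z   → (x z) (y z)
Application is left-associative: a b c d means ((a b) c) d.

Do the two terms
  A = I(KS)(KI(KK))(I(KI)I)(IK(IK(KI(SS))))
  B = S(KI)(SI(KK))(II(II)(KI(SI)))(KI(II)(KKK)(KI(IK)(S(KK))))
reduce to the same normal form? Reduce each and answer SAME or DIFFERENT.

Answer: DIFFERENT — A ⇓ SI(K(KI)), B ⇓ K(K(S(KK)))

Derivation:
Term A:
  start: I(KS)(KI(KK))(I(KI)I)(IK(IK(KI(SS))))
  step 1: KS(KI(KK))(I(KI)I)(IK(IK(KI(SS))))
  step 2: S(I(KI)I)(IK(IK(KI(SS))))
  step 3: S(KII)(IK(IK(KI(SS))))
  step 4: SI(IK(IK(KI(SS))))
  step 5: SI(K(IK(KI(SS))))
  step 6: SI(K(K(KI(SS))))
  step 7: SI(K(KI))

Term B:
  start: S(KI)(SI(KK))(II(II)(KI(SI)))(KI(II)(KKK)(KI(IK)(S(KK))))
  step 1: KI(II(II)(KI(SI)))(SI(KK)(II(II)(KI(SI))))(KI(II)(KKK)(KI(IK)(S(KK))))
  step 2: I(SI(KK)(II(II)(KI(SI))))(KI(II)(KKK)(KI(IK)(S(KK))))
  step 3: SI(KK)(II(II)(KI(SI)))(KI(II)(KKK)(KI(IK)(S(KK))))
  step 4: I(II(II)(KI(SI)))(KK(II(II)(KI(SI))))(KI(II)(KKK)(KI(IK)(S(KK))))
  step 5: II(II)(KI(SI))(KK(II(II)(KI(SI))))(KI(II)(KKK)(KI(IK)(S(KK))))
  step 6: I(II)(KI(SI))(KK(II(II)(KI(SI))))(KI(II)(KKK)(KI(IK)(S(KK))))
  step 7: II(KI(SI))(KK(II(II)(KI(SI))))(KI(II)(KKK)(KI(IK)(S(KK))))
  step 8: I(KI(SI))(KK(II(II)(KI(SI))))(KI(II)(KKK)(KI(IK)(S(KK))))
  step 9: KI(SI)(KK(II(II)(KI(SI))))(KI(II)(KKK)(KI(IK)(S(KK))))
  step 10: I(KK(II(II)(KI(SI))))(KI(II)(KKK)(KI(IK)(S(KK))))
  step 11: KK(II(II)(KI(SI)))(KI(II)(KKK)(KI(IK)(S(KK))))
  step 12: K(KI(II)(KKK)(KI(IK)(S(KK))))
  step 13: K(I(KKK)(KI(IK)(S(KK))))
  step 14: K(KKK(KI(IK)(S(KK))))
  step 15: K(K(KI(IK)(S(KK))))
  step 16: K(K(I(S(KK))))
  step 17: K(K(S(KK)))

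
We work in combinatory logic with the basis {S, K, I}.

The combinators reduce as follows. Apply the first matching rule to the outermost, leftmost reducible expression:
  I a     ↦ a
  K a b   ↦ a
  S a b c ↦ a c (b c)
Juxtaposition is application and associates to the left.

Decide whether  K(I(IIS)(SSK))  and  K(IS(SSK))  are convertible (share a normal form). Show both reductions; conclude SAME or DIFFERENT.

Answer: SAME — A ⇓ K(S(SSK)), B ⇓ K(S(SSK))

Reduction:
Term A:
  start: K(I(IIS)(SSK))
  step 1: K(IIS(SSK))
  step 2: K(IS(SSK))
  step 3: K(S(SSK))

Term B:
  start: K(IS(SSK))
  step 1: K(S(SSK))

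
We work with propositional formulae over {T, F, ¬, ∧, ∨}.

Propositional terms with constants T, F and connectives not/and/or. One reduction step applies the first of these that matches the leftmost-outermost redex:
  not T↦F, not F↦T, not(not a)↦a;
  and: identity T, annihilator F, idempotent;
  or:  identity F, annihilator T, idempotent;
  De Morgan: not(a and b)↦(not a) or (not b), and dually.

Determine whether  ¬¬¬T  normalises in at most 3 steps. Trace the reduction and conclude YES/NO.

Answer: YES — reaches normal form F in 2 ≤ 3 steps

Working:
  start: ¬¬¬T
  [1] ¬T
  [2] F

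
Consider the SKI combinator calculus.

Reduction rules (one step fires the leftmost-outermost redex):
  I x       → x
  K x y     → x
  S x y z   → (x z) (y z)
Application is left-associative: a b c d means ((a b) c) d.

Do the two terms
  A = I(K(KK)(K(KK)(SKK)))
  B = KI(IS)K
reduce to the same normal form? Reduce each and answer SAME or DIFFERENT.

Term A:
  start: I(K(KK)(K(KK)(SKK)))
  step 1: K(KK)(K(KK)(SKK))
  step 2: KK

Term B:
  start: KI(IS)K
  step 1: IK
  step 2: K

Answer: DIFFERENT — A ⇓ KK, B ⇓ K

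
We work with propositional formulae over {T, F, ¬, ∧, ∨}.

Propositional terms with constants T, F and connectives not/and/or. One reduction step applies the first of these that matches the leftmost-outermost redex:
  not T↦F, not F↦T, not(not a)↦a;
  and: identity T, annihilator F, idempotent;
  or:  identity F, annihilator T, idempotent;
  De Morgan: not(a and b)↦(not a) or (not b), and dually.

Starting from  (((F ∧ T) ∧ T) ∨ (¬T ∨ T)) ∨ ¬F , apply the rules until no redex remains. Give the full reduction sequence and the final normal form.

  start: (((F ∧ T) ∧ T) ∨ (¬T ∨ T)) ∨ ¬F
  →1  ((F ∧ T) ∨ (¬T ∨ T)) ∨ ¬F
  →2  (F ∨ (¬T ∨ T)) ∨ ¬F
  →3  (¬T ∨ T) ∨ ¬F
  →4  T ∨ ¬F
  →5  T

Answer: normal form = T  (in 5 steps)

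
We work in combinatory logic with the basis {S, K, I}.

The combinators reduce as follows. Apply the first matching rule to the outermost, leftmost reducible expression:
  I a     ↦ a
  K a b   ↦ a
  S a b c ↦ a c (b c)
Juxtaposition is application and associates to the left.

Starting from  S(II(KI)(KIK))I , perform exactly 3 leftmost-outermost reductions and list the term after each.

  start: S(II(KI)(KIK))I
  →1  S(I(KI)(KIK))I
  →2  S(KI(KIK))I
  →3  SII

Answer: after 3 steps: SII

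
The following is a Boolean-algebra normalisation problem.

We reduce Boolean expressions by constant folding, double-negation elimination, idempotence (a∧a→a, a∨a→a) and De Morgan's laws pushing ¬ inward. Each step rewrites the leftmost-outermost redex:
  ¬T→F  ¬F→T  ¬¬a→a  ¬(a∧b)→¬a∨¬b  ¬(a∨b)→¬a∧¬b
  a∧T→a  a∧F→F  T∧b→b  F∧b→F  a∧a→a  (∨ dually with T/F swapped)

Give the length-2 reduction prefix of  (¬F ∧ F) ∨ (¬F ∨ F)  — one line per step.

Answer: after 2 steps: ¬F ∨ F

Working:
  start: (¬F ∧ F) ∨ (¬F ∨ F)
  [1] F ∨ (¬F ∨ F)
  [2] ¬F ∨ F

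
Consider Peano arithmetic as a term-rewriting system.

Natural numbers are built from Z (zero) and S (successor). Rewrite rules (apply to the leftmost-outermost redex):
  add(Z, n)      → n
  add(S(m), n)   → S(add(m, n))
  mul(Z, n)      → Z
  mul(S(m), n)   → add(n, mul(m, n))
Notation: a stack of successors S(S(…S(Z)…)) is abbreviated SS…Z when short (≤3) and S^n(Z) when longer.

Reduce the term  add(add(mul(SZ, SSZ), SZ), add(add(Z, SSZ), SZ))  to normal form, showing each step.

  start: add(add(mul(SZ, SSZ), SZ), add(add(Z, SSZ), SZ))
  →1  add(add(add(SSZ, mul(Z, SSZ)), SZ), add(add(Z, SSZ), SZ))
  →2  add(add(S(add(SZ, mul(Z, SSZ))), SZ), add(add(Z, SSZ), SZ))
  →3  add(S(add(add(SZ, mul(Z, SSZ)), SZ)), add(add(Z, SSZ), SZ))
  →4  S(add(add(add(SZ, mul(Z, SSZ)), SZ), add(add(Z, SSZ), SZ)))
  →5  S(add(add(S(add(Z, mul(Z, SSZ))), SZ), add(add(Z, SSZ), SZ)))
  →6  S(add(S(add(add(Z, mul(Z, SSZ)), SZ)), add(add(Z, SSZ), SZ)))
  →7  S(S(add(add(add(Z, mul(Z, SSZ)), SZ), add(add(Z, SSZ), SZ))))
  →8  S(S(add(add(mul(Z, SSZ), SZ), add(add(Z, SSZ), SZ))))
  →9  S(S(add(add(Z, SZ), add(add(Z, SSZ), SZ))))
  →10  S(S(add(SZ, add(add(Z, SSZ), SZ))))
  →11  S(S(S(add(Z, add(add(Z, SSZ), SZ)))))
  →12  S(S(S(add(add(Z, SSZ), SZ))))
  →13  S(S(S(add(SSZ, SZ))))
  →14  S(S(S(S(add(SZ, SZ)))))
  →15  S(S(S(S(S(add(Z, SZ))))))
  →16  S^6(Z)

Answer: normal form = S^6(Z)  (in 16 steps)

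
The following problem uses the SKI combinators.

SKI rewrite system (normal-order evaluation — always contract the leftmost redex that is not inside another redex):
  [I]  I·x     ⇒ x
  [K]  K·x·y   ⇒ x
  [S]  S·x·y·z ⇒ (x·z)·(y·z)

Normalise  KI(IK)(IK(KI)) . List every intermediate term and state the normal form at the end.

Answer: normal form = K(KI)  (in 3 steps)

Working:
  start: KI(IK)(IK(KI))
  [1] I(IK(KI))
  [2] IK(KI)
  [3] K(KI)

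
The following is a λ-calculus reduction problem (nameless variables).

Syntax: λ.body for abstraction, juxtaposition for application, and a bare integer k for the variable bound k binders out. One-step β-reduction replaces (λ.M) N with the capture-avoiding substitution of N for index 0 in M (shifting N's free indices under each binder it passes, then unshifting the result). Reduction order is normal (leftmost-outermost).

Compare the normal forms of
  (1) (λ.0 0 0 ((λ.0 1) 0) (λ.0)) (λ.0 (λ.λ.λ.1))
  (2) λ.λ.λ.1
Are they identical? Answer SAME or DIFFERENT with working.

Term A:
  start: (λ.0 0 0 ((λ.0 1) 0) (λ.0)) (λ.0 (λ.λ.λ.1))
  step 1: (λ.0 (λ.λ.λ.1)) (λ.0 (λ.λ.λ.1)) (λ.0 (λ.λ.λ.1)) ((λ.0 (λ.0 (λ.λ.λ.1))) (λ.0 (λ.λ.λ.1))) (λ.0)
  step 2: (λ.0 (λ.λ.λ.1)) (λ.λ.λ.1) (λ.0 (λ.λ.λ.1)) ((λ.0 (λ.0 (λ.λ.λ.1))) (λ.0 (λ.λ.λ.1))) (λ.0)
  step 3: (λ.λ.λ.1) (λ.λ.λ.1) (λ.0 (λ.λ.λ.1)) ((λ.0 (λ.0 (λ.λ.λ.1))) (λ.0 (λ.λ.λ.1))) (λ.0)
  step 4: (λ.λ.1) (λ.0 (λ.λ.λ.1)) ((λ.0 (λ.0 (λ.λ.λ.1))) (λ.0 (λ.λ.λ.1))) (λ.0)
  step 5: (λ.λ.0 (λ.λ.λ.1)) ((λ.0 (λ.0 (λ.λ.λ.1))) (λ.0 (λ.λ.λ.1))) (λ.0)
  step 6: (λ.0 (λ.λ.λ.1)) (λ.0)
  step 7: (λ.0) (λ.λ.λ.1)
  step 8: λ.λ.λ.1

Term B:
  start: λ.λ.λ.1

Answer: SAME — A ⇓ λ.λ.λ.1, B ⇓ λ.λ.λ.1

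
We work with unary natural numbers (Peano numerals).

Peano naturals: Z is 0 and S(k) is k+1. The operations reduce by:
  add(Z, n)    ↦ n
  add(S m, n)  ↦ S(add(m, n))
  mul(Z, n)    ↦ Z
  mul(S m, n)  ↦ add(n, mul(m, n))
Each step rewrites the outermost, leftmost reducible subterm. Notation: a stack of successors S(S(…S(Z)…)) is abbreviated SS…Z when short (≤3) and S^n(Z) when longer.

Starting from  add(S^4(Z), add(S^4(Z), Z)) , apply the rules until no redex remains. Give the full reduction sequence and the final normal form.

Answer: normal form = S^8(Z)  (in 10 steps)

Working:
  start: add(S^4(Z), add(S^4(Z), Z))
  →1  S(add(SSSZ, add(S^4(Z), Z)))
  →2  S(S(add(SSZ, add(S^4(Z), Z))))
  →3  S(S(S(add(SZ, add(S^4(Z), Z)))))
  →4  S(S(S(S(add(Z, add(S^4(Z), Z))))))
  →5  S(S(S(S(add(S^4(Z), Z)))))
  →6  S(S(S(S(S(add(SSSZ, Z))))))
  →7  S(S(S(S(S(S(add(SSZ, Z)))))))
  →8  S(S(S(S(S(S(S(add(SZ, Z))))))))
  →9  S(S(S(S(S(S(S(S(add(Z, Z)))))))))
  →10  S^8(Z)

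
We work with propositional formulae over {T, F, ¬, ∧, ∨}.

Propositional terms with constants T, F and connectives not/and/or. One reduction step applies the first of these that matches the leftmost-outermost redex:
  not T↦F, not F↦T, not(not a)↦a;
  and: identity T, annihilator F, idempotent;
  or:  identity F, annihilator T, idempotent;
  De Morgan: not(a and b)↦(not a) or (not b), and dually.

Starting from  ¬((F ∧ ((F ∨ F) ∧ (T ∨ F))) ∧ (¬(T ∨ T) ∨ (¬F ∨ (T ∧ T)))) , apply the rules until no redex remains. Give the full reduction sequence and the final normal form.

Answer: normal form = T  (in 5 steps)

Reduction:
  start: ¬((F ∧ ((F ∨ F) ∧ (T ∨ F))) ∧ (¬(T ∨ T) ∨ (¬F ∨ (T ∧ T))))
  [1] ¬(F ∧ ((F ∨ F) ∧ (T ∨ F))) ∨ ¬(¬(T ∨ T) ∨ (¬F ∨ (T ∧ T)))
  [2] (¬F ∨ ¬((F ∨ F) ∧ (T ∨ F))) ∨ ¬(¬(T ∨ T) ∨ (¬F ∨ (T ∧ T)))
  [3] (T ∨ ¬((F ∨ F) ∧ (T ∨ F))) ∨ ¬(¬(T ∨ T) ∨ (¬F ∨ (T ∧ T)))
  [4] T ∨ ¬(¬(T ∨ T) ∨ (¬F ∨ (T ∧ T)))
  [5] T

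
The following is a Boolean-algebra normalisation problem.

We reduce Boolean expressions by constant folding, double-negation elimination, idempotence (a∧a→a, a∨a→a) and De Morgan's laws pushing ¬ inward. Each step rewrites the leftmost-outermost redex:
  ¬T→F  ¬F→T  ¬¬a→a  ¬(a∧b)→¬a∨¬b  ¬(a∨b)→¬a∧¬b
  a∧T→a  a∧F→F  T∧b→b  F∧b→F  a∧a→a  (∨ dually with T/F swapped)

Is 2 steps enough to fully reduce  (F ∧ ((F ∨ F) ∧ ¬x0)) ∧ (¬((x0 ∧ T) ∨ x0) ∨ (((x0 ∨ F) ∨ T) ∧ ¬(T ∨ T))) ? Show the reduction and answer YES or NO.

  start: (F ∧ ((F ∨ F) ∧ ¬x0)) ∧ (¬((x0 ∧ T) ∨ x0) ∨ (((x0 ∨ F) ∨ T) ∧ ¬(T ∨ T)))
  →1  F ∧ (¬((x0 ∧ T) ∨ x0) ∨ (((x0 ∨ F) ∨ T) ∧ ¬(T ∨ T)))
  →2  F

Answer: YES — reaches normal form F in 2 ≤ 2 steps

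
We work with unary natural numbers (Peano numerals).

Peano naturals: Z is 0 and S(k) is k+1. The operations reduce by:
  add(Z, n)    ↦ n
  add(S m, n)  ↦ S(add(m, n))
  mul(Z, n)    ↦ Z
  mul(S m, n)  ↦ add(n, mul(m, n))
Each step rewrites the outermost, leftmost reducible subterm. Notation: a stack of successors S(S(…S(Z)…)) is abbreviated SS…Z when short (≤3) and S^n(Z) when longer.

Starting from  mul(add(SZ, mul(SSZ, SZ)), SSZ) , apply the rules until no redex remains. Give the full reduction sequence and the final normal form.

  start: mul(add(SZ, mul(SSZ, SZ)), SSZ)
  [1] mul(S(add(Z, mul(SSZ, SZ))), SSZ)
  [2] add(SSZ, mul(add(Z, mul(SSZ, SZ)), SSZ))
  [3] S(add(SZ, mul(add(Z, mul(SSZ, SZ)), SSZ)))
  [4] S(S(add(Z, mul(add(Z, mul(SSZ, SZ)), SSZ))))
  [5] S(S(mul(add(Z, mul(SSZ, SZ)), SSZ)))
  [6] S(S(mul(mul(SSZ, SZ), SSZ)))
  [7] S(S(mul(add(SZ, mul(SZ, SZ)), SSZ)))
  [8] S(S(mul(S(add(Z, mul(SZ, SZ))), SSZ)))
  [9] S(S(add(SSZ, mul(add(Z, mul(SZ, SZ)), SSZ))))
  [10] S(S(S(add(SZ, mul(add(Z, mul(SZ, SZ)), SSZ)))))
  [11] S(S(S(S(add(Z, mul(add(Z, mul(SZ, SZ)), SSZ))))))
  [12] S(S(S(S(mul(add(Z, mul(SZ, SZ)), SSZ)))))
  [13] S(S(S(S(mul(mul(SZ, SZ), SSZ)))))
  [14] S(S(S(S(mul(add(SZ, mul(Z, SZ)), SSZ)))))
  [15] S(S(S(S(mul(S(add(Z, mul(Z, SZ))), SSZ)))))
  [16] S(S(S(S(add(SSZ, mul(add(Z, mul(Z, SZ)), SSZ))))))
  [17] S(S(S(S(S(add(SZ, mul(add(Z, mul(Z, SZ)), SSZ)))))))
  [18] S(S(S(S(S(S(add(Z, mul(add(Z, mul(Z, SZ)), SSZ))))))))
  [19] S(S(S(S(S(S(mul(add(Z, mul(Z, SZ)), SSZ)))))))
  [20] S(S(S(S(S(S(mul(mul(Z, SZ), SSZ)))))))
  [21] S(S(S(S(S(S(mul(Z, SSZ)))))))
  [22] S^6(Z)

Answer: normal form = S^6(Z)  (in 22 steps)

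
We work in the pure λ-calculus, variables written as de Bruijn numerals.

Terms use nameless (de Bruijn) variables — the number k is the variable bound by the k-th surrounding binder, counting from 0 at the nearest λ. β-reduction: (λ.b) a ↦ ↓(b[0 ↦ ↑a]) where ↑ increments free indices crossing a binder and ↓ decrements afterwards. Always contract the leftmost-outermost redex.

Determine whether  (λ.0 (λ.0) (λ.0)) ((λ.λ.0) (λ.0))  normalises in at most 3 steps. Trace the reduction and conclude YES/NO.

Answer: NO — after 3 steps the term is (λ.0) (λ.0), not yet normal

Derivation:
  start: (λ.0 (λ.0) (λ.0)) ((λ.λ.0) (λ.0))
  [1] (λ.λ.0) (λ.0) (λ.0) (λ.0)
  [2] (λ.0) (λ.0) (λ.0)
  [3] (λ.0) (λ.0)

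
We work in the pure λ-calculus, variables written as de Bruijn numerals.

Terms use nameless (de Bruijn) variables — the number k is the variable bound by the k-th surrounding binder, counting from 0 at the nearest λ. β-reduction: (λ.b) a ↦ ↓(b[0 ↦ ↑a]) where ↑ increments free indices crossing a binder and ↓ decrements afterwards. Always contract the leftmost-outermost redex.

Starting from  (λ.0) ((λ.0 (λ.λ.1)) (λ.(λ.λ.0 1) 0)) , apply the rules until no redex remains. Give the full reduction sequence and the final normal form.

  start: (λ.0) ((λ.0 (λ.λ.1)) (λ.(λ.λ.0 1) 0))
  step 1: (λ.0 (λ.λ.1)) (λ.(λ.λ.0 1) 0)
  step 2: (λ.(λ.λ.0 1) 0) (λ.λ.1)
  step 3: (λ.λ.0 1) (λ.λ.1)
  step 4: λ.0 (λ.λ.1)

Answer: normal form = λ.0 (λ.λ.1)  (in 4 steps)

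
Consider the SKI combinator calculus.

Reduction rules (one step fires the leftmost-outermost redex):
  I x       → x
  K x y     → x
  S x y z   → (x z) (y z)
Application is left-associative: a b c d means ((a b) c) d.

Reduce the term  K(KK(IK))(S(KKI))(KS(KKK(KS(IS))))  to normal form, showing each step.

Answer: normal form = KS  (in 3 steps)

Reduction:
  start: K(KK(IK))(S(KKI))(KS(KKK(KS(IS))))
  step 1: KK(IK)(KS(KKK(KS(IS))))
  step 2: K(KS(KKK(KS(IS))))
  step 3: KS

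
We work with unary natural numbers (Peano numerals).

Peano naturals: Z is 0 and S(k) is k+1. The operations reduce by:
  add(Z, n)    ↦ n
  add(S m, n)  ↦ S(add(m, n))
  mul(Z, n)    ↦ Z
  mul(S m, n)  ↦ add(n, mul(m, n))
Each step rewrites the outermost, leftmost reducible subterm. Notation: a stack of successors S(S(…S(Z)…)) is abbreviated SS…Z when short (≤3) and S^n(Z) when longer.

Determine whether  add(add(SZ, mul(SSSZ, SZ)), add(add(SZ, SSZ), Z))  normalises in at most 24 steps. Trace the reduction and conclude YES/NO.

  start: add(add(SZ, mul(SSSZ, SZ)), add(add(SZ, SSZ), Z))
  →1  add(S(add(Z, mul(SSSZ, SZ))), add(add(SZ, SSZ), Z))
  →2  S(add(add(Z, mul(SSSZ, SZ)), add(add(SZ, SSZ), Z)))
  →3  S(add(mul(SSSZ, SZ), add(add(SZ, SSZ), Z)))
  →4  S(add(add(SZ, mul(SSZ, SZ)), add(add(SZ, SSZ), Z)))
  →5  S(add(S(add(Z, mul(SSZ, SZ))), add(add(SZ, SSZ), Z)))
  →6  S(S(add(add(Z, mul(SSZ, SZ)), add(add(SZ, SSZ), Z))))
  →7  S(S(add(mul(SSZ, SZ), add(add(SZ, SSZ), Z))))
  →8  S(S(add(add(SZ, mul(SZ, SZ)), add(add(SZ, SSZ), Z))))
  →9  S(S(add(S(add(Z, mul(SZ, SZ))), add(add(SZ, SSZ), Z))))
  →10  S(S(S(add(add(Z, mul(SZ, SZ)), add(add(SZ, SSZ), Z)))))
  →11  S(S(S(add(mul(SZ, SZ), add(add(SZ, SSZ), Z)))))
  →12  S(S(S(add(add(SZ, mul(Z, SZ)), add(add(SZ, SSZ), Z)))))
  →13  S(S(S(add(S(add(Z, mul(Z, SZ))), add(add(SZ, SSZ), Z)))))
  →14  S(S(S(S(add(add(Z, mul(Z, SZ)), add(add(SZ, SSZ), Z))))))
  →15  S(S(S(S(add(mul(Z, SZ), add(add(SZ, SSZ), Z))))))
  →16  S(S(S(S(add(Z, add(add(SZ, SSZ), Z))))))
  →17  S(S(S(S(add(add(SZ, SSZ), Z)))))
  →18  S(S(S(S(add(S(add(Z, SSZ)), Z)))))
  →19  S(S(S(S(S(add(add(Z, SSZ), Z))))))
  →20  S(S(S(S(S(add(SSZ, Z))))))
  →21  S(S(S(S(S(S(add(SZ, Z)))))))
  →22  S(S(S(S(S(S(S(add(Z, Z))))))))
  →23  S^7(Z)

Answer: YES — reaches normal form S^7(Z) in 23 ≤ 24 steps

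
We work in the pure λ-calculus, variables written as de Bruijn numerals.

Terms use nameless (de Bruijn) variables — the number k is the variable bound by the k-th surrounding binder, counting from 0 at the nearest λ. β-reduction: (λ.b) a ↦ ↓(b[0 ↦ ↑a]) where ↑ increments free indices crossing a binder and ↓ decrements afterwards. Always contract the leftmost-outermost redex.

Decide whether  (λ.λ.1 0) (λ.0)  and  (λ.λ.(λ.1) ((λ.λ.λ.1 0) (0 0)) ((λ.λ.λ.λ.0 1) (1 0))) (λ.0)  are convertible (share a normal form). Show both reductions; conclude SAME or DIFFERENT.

Answer: DIFFERENT — A ⇓ λ.0, B ⇓ λ.0 (λ.λ.λ.0 1)

Working:
Term A:
  start: (λ.λ.1 0) (λ.0)
  step 1: λ.(λ.0) 0
  step 2: λ.0

Term B:
  start: (λ.λ.(λ.1) ((λ.λ.λ.1 0) (0 0)) ((λ.λ.λ.λ.0 1) (1 0))) (λ.0)
  step 1: λ.(λ.1) ((λ.λ.λ.1 0) (0 0)) ((λ.λ.λ.λ.0 1) ((λ.0) 0))
  step 2: λ.0 ((λ.λ.λ.λ.0 1) ((λ.0) 0))
  step 3: λ.0 (λ.λ.λ.0 1)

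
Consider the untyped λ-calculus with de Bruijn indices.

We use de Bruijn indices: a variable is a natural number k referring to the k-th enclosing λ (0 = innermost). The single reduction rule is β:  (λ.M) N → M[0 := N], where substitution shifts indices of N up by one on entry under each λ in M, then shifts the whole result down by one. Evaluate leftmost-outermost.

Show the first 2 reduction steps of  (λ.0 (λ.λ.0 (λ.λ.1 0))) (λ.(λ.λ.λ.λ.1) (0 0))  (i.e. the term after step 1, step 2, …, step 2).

  start: (λ.0 (λ.λ.0 (λ.λ.1 0))) (λ.(λ.λ.λ.λ.1) (0 0))
  [1] (λ.(λ.λ.λ.λ.1) (0 0)) (λ.λ.0 (λ.λ.1 0))
  [2] (λ.λ.λ.λ.1) ((λ.λ.0 (λ.λ.1 0)) (λ.λ.0 (λ.λ.1 0)))

Answer: after 2 steps: (λ.λ.λ.λ.1) ((λ.λ.0 (λ.λ.1 0)) (λ.λ.0 (λ.λ.1 0)))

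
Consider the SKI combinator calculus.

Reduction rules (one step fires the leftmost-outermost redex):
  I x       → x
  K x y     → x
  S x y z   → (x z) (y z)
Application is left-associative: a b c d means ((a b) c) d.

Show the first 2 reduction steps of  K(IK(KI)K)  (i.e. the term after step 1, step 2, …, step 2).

  start: K(IK(KI)K)
  step 1: K(K(KI)K)
  step 2: K(KI)

Answer: after 2 steps: K(KI)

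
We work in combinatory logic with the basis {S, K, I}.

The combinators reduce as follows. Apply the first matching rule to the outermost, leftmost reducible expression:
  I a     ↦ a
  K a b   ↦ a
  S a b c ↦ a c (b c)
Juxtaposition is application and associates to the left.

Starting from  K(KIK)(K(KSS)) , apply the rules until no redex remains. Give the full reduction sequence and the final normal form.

  start: K(KIK)(K(KSS))
  [1] KIK
  [2] I

Answer: normal form = I  (in 2 steps)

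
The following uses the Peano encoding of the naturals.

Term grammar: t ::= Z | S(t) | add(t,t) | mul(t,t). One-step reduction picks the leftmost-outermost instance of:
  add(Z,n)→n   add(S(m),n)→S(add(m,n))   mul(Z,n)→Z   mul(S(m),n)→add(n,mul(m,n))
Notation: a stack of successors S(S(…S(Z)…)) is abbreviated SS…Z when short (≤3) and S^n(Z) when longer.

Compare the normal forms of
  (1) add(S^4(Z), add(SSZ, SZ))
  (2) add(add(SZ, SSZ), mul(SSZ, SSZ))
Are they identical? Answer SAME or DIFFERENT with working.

Answer: SAME — A ⇓ S^7(Z), B ⇓ S^7(Z)

Working:
Term A:
  start: add(S^4(Z), add(SSZ, SZ))
  [1] S(add(SSSZ, add(SSZ, SZ)))
  [2] S(S(add(SSZ, add(SSZ, SZ))))
  [3] S(S(S(add(SZ, add(SSZ, SZ)))))
  [4] S(S(S(S(add(Z, add(SSZ, SZ))))))
  [5] S(S(S(S(add(SSZ, SZ)))))
  [6] S(S(S(S(S(add(SZ, SZ))))))
  [7] S(S(S(S(S(S(add(Z, SZ)))))))
  [8] S^7(Z)

Term B:
  start: add(add(SZ, SSZ), mul(SSZ, SSZ))
  [1] add(S(add(Z, SSZ)), mul(SSZ, SSZ))
  [2] S(add(add(Z, SSZ), mul(SSZ, SSZ)))
  [3] S(add(SSZ, mul(SSZ, SSZ)))
  [4] S(S(add(SZ, mul(SSZ, SSZ))))
  [5] S(S(S(add(Z, mul(SSZ, SSZ)))))
  [6] S(S(S(mul(SSZ, SSZ))))
  [7] S(S(S(add(SSZ, mul(SZ, SSZ)))))
  [8] S(S(S(S(add(SZ, mul(SZ, SSZ))))))
  [9] S(S(S(S(S(add(Z, mul(SZ, SSZ)))))))
  [10] S(S(S(S(S(mul(SZ, SSZ))))))
  [11] S(S(S(S(S(add(SSZ, mul(Z, SSZ)))))))
  [12] S(S(S(S(S(S(add(SZ, mul(Z, SSZ))))))))
  [13] S(S(S(S(S(S(S(add(Z, mul(Z, SSZ)))))))))
  [14] S(S(S(S(S(S(S(mul(Z, SSZ))))))))
  [15] S^7(Z)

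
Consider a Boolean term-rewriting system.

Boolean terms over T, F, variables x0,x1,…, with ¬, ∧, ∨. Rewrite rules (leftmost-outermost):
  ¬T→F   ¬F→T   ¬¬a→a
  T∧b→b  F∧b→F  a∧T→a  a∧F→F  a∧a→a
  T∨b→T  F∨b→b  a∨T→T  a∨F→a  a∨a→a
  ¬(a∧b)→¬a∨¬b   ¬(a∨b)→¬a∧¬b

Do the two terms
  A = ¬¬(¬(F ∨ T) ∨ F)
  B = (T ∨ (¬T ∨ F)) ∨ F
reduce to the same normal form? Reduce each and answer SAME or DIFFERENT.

Answer: DIFFERENT — A ⇓ F, B ⇓ T

Working:
Term A:
  start: ¬¬(¬(F ∨ T) ∨ F)
  step 1: ¬(F ∨ T) ∨ F
  step 2: ¬(F ∨ T)
  step 3: ¬F ∧ ¬T
  step 4: T ∧ ¬T
  step 5: ¬T
  step 6: F

Term B:
  start: (T ∨ (¬T ∨ F)) ∨ F
  step 1: T ∨ (¬T ∨ F)
  step 2: T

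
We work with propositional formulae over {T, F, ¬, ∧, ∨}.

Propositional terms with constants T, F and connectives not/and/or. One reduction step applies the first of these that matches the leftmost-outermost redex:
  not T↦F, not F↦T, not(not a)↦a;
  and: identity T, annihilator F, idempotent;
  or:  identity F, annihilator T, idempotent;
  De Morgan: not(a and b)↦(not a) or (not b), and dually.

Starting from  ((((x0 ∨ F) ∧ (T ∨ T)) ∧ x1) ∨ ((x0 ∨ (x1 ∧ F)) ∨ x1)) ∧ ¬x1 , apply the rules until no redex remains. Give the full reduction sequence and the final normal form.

Answer: normal form = ((x0 ∧ x1) ∨ (x0 ∨ x1)) ∧ ¬x1  (in 5 steps)

Working:
  start: ((((x0 ∨ F) ∧ (T ∨ T)) ∧ x1) ∨ ((x0 ∨ (x1 ∧ F)) ∨ x1)) ∧ ¬x1
  →1  (((x0 ∧ (T ∨ T)) ∧ x1) ∨ ((x0 ∨ (x1 ∧ F)) ∨ x1)) ∧ ¬x1
  →2  (((x0 ∧ T) ∧ x1) ∨ ((x0 ∨ (x1 ∧ F)) ∨ x1)) ∧ ¬x1
  →3  ((x0 ∧ x1) ∨ ((x0 ∨ (x1 ∧ F)) ∨ x1)) ∧ ¬x1
  →4  ((x0 ∧ x1) ∨ ((x0 ∨ F) ∨ x1)) ∧ ¬x1
  →5  ((x0 ∧ x1) ∨ (x0 ∨ x1)) ∧ ¬x1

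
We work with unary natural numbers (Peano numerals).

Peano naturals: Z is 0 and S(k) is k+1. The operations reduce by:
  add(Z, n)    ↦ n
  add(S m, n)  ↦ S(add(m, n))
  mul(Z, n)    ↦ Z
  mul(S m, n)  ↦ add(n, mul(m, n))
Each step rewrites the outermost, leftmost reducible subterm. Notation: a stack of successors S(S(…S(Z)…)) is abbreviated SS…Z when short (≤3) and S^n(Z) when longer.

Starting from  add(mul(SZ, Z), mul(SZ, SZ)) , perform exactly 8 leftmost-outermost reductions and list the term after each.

Answer: after 8 steps: SZ

Working:
  start: add(mul(SZ, Z), mul(SZ, SZ))
  [1] add(add(Z, mul(Z, Z)), mul(SZ, SZ))
  [2] add(mul(Z, Z), mul(SZ, SZ))
  [3] add(Z, mul(SZ, SZ))
  [4] mul(SZ, SZ)
  [5] add(SZ, mul(Z, SZ))
  [6] S(add(Z, mul(Z, SZ)))
  [7] S(mul(Z, SZ))
  [8] SZ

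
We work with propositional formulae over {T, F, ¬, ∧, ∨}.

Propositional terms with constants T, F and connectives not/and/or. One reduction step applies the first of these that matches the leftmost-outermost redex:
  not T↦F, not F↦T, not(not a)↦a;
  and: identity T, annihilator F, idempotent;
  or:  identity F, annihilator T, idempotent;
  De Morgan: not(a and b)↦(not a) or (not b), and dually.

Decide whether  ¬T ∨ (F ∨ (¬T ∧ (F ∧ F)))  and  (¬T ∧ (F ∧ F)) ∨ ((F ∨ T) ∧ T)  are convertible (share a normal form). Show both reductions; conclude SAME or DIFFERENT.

Answer: DIFFERENT — A ⇓ F, B ⇓ T

Working:
Term A:
  start: ¬T ∨ (F ∨ (¬T ∧ (F ∧ F)))
  →1  F ∨ (F ∨ (¬T ∧ (F ∧ F)))
  →2  F ∨ (¬T ∧ (F ∧ F))
  →3  ¬T ∧ (F ∧ F)
  →4  F ∧ (F ∧ F)
  →5  F

Term B:
  start: (¬T ∧ (F ∧ F)) ∨ ((F ∨ T) ∧ T)
  →1  (F ∧ (F ∧ F)) ∨ ((F ∨ T) ∧ T)
  →2  F ∨ ((F ∨ T) ∧ T)
  →3  (F ∨ T) ∧ T
  →4  F ∨ T
  →5  T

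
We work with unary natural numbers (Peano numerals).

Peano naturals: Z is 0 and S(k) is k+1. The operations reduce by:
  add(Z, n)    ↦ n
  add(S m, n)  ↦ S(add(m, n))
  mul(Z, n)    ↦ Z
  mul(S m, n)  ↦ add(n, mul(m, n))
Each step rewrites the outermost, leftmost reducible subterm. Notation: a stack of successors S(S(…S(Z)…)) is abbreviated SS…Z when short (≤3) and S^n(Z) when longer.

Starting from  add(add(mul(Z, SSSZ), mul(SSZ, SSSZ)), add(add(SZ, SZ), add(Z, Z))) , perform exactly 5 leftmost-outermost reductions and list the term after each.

  start: add(add(mul(Z, SSSZ), mul(SSZ, SSSZ)), add(add(SZ, SZ), add(Z, Z)))
  →1  add(add(Z, mul(SSZ, SSSZ)), add(add(SZ, SZ), add(Z, Z)))
  →2  add(mul(SSZ, SSSZ), add(add(SZ, SZ), add(Z, Z)))
  →3  add(add(SSSZ, mul(SZ, SSSZ)), add(add(SZ, SZ), add(Z, Z)))
  →4  add(S(add(SSZ, mul(SZ, SSSZ))), add(add(SZ, SZ), add(Z, Z)))
  →5  S(add(add(SSZ, mul(SZ, SSSZ)), add(add(SZ, SZ), add(Z, Z))))

Answer: after 5 steps: S(add(add(SSZ, mul(SZ, SSSZ)), add(add(SZ, SZ), add(Z, Z))))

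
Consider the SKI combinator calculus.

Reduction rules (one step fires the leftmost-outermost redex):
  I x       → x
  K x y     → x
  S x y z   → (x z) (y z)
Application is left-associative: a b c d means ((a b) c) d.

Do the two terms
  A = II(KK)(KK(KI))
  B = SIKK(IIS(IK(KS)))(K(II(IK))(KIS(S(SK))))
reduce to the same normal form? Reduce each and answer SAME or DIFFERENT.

Term A:
  start: II(KK)(KK(KI))
  step 1: I(KK)(KK(KI))
  step 2: KK(KK(KI))
  step 3: K

Term B:
  start: SIKK(IIS(IK(KS)))(K(II(IK))(KIS(S(SK))))
  step 1: IK(KK)(IIS(IK(KS)))(K(II(IK))(KIS(S(SK))))
  step 2: K(KK)(IIS(IK(KS)))(K(II(IK))(KIS(S(SK))))
  step 3: KK(K(II(IK))(KIS(S(SK))))
  step 4: K

Answer: SAME — A ⇓ K, B ⇓ K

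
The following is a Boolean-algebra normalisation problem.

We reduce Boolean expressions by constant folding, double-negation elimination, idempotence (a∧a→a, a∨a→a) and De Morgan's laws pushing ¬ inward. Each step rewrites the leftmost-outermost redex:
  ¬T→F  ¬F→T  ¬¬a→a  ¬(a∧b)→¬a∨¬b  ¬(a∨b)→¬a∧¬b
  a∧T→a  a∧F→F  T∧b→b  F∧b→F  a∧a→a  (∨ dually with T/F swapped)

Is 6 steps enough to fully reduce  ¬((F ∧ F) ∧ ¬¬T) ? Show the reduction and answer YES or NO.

Answer: YES — reaches normal form T in 5 ≤ 6 steps

Working:
  start: ¬((F ∧ F) ∧ ¬¬T)
  →1  ¬(F ∧ F) ∨ ¬¬¬T
  →2  (¬F ∨ ¬F) ∨ ¬¬¬T
  →3  ¬F ∨ ¬¬¬T
  →4  T ∨ ¬¬¬T
  →5  T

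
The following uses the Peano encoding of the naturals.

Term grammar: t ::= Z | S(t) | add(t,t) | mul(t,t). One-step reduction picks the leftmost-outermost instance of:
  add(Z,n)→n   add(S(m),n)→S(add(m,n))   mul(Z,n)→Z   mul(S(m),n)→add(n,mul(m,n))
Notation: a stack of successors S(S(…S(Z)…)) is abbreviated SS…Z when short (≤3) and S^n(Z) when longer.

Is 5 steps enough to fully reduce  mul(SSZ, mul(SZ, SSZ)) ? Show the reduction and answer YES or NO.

Answer: NO — after 5 steps the term is S(add(S(add(Z, mul(Z, SSZ))), mul(SZ, mul(SZ, SSZ)))), not yet normal

Derivation:
  start: mul(SSZ, mul(SZ, SSZ))
  [1] add(mul(SZ, SSZ), mul(SZ, mul(SZ, SSZ)))
  [2] add(add(SSZ, mul(Z, SSZ)), mul(SZ, mul(SZ, SSZ)))
  [3] add(S(add(SZ, mul(Z, SSZ))), mul(SZ, mul(SZ, SSZ)))
  [4] S(add(add(SZ, mul(Z, SSZ)), mul(SZ, mul(SZ, SSZ))))
  [5] S(add(S(add(Z, mul(Z, SSZ))), mul(SZ, mul(SZ, SSZ))))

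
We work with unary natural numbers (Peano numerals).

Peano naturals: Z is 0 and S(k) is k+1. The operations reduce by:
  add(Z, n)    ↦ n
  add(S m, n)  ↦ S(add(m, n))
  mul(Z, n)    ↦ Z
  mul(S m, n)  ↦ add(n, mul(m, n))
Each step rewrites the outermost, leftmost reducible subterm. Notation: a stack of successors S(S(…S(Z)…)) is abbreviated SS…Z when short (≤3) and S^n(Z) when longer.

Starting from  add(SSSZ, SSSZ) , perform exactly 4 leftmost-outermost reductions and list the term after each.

  start: add(SSSZ, SSSZ)
  step 1: S(add(SSZ, SSSZ))
  step 2: S(S(add(SZ, SSSZ)))
  step 3: S(S(S(add(Z, SSSZ))))
  step 4: S^6(Z)

Answer: after 4 steps: S^6(Z)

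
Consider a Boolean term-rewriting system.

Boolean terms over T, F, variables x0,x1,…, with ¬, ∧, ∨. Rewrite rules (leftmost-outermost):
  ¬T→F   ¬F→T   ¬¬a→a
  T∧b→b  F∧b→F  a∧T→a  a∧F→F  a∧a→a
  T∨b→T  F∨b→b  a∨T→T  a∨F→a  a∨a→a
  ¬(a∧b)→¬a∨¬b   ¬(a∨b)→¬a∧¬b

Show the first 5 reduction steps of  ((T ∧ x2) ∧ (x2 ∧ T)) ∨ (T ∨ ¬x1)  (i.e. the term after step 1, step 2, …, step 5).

  start: ((T ∧ x2) ∧ (x2 ∧ T)) ∨ (T ∨ ¬x1)
  [1] (x2 ∧ (x2 ∧ T)) ∨ (T ∨ ¬x1)
  [2] (x2 ∧ x2) ∨ (T ∨ ¬x1)
  [3] x2 ∨ (T ∨ ¬x1)
  [4] x2 ∨ T
  [5] T

Answer: after 5 steps: T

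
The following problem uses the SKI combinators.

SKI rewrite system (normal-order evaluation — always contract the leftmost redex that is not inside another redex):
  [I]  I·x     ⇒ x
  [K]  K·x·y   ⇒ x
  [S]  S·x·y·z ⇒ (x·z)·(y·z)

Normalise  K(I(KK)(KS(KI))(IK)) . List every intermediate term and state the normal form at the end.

Answer: normal form = K(KK)  (in 3 steps)

Working:
  start: K(I(KK)(KS(KI))(IK))
  step 1: K(KK(KS(KI))(IK))
  step 2: K(K(IK))
  step 3: K(KK)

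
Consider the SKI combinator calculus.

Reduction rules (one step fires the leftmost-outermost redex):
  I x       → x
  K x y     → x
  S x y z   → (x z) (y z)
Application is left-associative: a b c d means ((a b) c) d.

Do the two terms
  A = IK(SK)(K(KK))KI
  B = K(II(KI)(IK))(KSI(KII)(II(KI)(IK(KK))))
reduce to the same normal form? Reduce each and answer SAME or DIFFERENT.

Term A:
  start: IK(SK)(K(KK))KI
  step 1: K(SK)(K(KK))KI
  step 2: SKKI
  step 3: KI(KI)
  step 4: I

Term B:
  start: K(II(KI)(IK))(KSI(KII)(II(KI)(IK(KK))))
  step 1: II(KI)(IK)
  step 2: I(KI)(IK)
  step 3: KI(IK)
  step 4: I

Answer: SAME — A ⇓ I, B ⇓ I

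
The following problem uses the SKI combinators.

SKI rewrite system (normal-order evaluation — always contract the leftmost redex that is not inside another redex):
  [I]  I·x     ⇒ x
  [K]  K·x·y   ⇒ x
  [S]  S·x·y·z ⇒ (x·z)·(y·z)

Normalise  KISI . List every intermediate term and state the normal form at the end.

Answer: normal form = I  (in 2 steps)

Reduction:
  start: KISI
  step 1: II
  step 2: I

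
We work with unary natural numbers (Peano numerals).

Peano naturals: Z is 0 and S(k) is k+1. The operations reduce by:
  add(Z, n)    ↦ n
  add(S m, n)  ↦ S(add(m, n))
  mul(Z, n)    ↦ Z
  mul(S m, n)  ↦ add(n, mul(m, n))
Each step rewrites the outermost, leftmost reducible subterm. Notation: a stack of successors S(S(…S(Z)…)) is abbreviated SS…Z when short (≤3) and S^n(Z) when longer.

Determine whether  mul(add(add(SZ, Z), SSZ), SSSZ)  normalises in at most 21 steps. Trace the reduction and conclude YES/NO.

  start: mul(add(add(SZ, Z), SSZ), SSSZ)
  [1] mul(add(S(add(Z, Z)), SSZ), SSSZ)
  [2] mul(S(add(add(Z, Z), SSZ)), SSSZ)
  [3] add(SSSZ, mul(add(add(Z, Z), SSZ), SSSZ))
  [4] S(add(SSZ, mul(add(add(Z, Z), SSZ), SSSZ)))
  [5] S(S(add(SZ, mul(add(add(Z, Z), SSZ), SSSZ))))
  [6] S(S(S(add(Z, mul(add(add(Z, Z), SSZ), SSSZ)))))
  [7] S(S(S(mul(add(add(Z, Z), SSZ), SSSZ))))
  [8] S(S(S(mul(add(Z, SSZ), SSSZ))))
  [9] S(S(S(mul(SSZ, SSSZ))))
  [10] S(S(S(add(SSSZ, mul(SZ, SSSZ)))))
  [11] S(S(S(S(add(SSZ, mul(SZ, SSSZ))))))
  [12] S(S(S(S(S(add(SZ, mul(SZ, SSSZ)))))))
  [13] S(S(S(S(S(S(add(Z, mul(SZ, SSSZ))))))))
  [14] S(S(S(S(S(S(mul(SZ, SSSZ)))))))
  [15] S(S(S(S(S(S(add(SSSZ, mul(Z, SSSZ))))))))
  [16] S(S(S(S(S(S(S(add(SSZ, mul(Z, SSSZ)))))))))
  [17] S(S(S(S(S(S(S(S(add(SZ, mul(Z, SSSZ))))))))))
  [18] S(S(S(S(S(S(S(S(S(add(Z, mul(Z, SSSZ)))))))))))
  [19] S(S(S(S(S(S(S(S(S(mul(Z, SSSZ))))))))))
  [20] S^9(Z)

Answer: YES — reaches normal form S^9(Z) in 20 ≤ 21 steps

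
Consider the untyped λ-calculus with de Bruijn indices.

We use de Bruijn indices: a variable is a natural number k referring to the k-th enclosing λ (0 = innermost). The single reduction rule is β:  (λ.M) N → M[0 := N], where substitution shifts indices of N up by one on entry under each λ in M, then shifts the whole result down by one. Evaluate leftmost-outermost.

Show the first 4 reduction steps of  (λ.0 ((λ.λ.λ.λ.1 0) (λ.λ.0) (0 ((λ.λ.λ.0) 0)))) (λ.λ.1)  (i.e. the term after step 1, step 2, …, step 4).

Answer: after 4 steps: λ.λ.λ.1 0

Working:
  start: (λ.0 ((λ.λ.λ.λ.1 0) (λ.λ.0) (0 ((λ.λ.λ.0) 0)))) (λ.λ.1)
  [1] (λ.λ.1) ((λ.λ.λ.λ.1 0) (λ.λ.0) ((λ.λ.1) ((λ.λ.λ.0) (λ.λ.1))))
  [2] λ.(λ.λ.λ.λ.1 0) (λ.λ.0) ((λ.λ.1) ((λ.λ.λ.0) (λ.λ.1)))
  [3] λ.(λ.λ.λ.1 0) ((λ.λ.1) ((λ.λ.λ.0) (λ.λ.1)))
  [4] λ.λ.λ.1 0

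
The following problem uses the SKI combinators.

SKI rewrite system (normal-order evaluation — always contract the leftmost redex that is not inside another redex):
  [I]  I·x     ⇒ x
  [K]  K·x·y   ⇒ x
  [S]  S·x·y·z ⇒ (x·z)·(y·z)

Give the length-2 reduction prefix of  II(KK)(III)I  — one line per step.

  start: II(KK)(III)I
  [1] I(KK)(III)I
  [2] KK(III)I

Answer: after 2 steps: KK(III)I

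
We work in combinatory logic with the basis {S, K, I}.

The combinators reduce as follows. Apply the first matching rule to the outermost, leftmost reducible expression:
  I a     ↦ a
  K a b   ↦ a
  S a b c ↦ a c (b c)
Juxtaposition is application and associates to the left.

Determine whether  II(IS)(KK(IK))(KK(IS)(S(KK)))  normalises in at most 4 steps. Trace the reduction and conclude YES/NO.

Answer: NO — after 4 steps the term is SK(KK(IS)(S(KK))), not yet normal

Reduction:
  start: II(IS)(KK(IK))(KK(IS)(S(KK)))
  →1  I(IS)(KK(IK))(KK(IS)(S(KK)))
  →2  IS(KK(IK))(KK(IS)(S(KK)))
  →3  S(KK(IK))(KK(IS)(S(KK)))
  →4  SK(KK(IS)(S(KK)))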